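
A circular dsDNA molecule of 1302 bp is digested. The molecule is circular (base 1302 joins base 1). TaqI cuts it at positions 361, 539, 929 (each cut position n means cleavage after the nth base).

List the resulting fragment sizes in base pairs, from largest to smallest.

734, 390, 178 bp

Circular molecule, 3 cuts → 3 fragments:
  539 − 361 = 178 bp
  929 − 539 = 390 bp
  wrap: 1302 − 929 + 361 = 734 bp
Sorted largest to smallest: 734, 390, 178 bp.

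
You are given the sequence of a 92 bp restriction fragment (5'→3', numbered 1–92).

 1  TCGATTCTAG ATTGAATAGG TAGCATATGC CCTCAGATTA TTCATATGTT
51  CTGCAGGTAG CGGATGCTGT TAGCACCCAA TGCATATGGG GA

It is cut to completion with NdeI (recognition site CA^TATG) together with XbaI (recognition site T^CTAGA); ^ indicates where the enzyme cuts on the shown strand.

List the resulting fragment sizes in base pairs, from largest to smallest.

40, 19, 19, 8, 6 bp

NdeI sites (CATATG) start at positions 24, 43, 83.
NdeI cuts after base 2 of each site, so after positions 25, 44, 84.
The XbaI site (TCTAGA) starts at position 6.
XbaI cuts after the first base of each site, so after position 6.
Combined cut positions: 6, 25, 44, 84.
Linear molecule, 4 cuts → 5 fragments:
  1–6 → 6 bp
  7–25 → 19 bp
  26–44 → 19 bp
  45–84 → 40 bp
  85–92 → 8 bp
Sorted largest to smallest: 40, 19, 19, 8, 6 bp.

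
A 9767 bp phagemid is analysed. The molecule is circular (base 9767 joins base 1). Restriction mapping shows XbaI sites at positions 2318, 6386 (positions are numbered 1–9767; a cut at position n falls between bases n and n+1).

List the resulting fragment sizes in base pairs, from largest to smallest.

Circular molecule, 2 cuts → 2 fragments:
  6386 − 2318 = 4068 bp
  wrap: 9767 − 6386 + 2318 = 5699 bp
Sorted largest to smallest: 5699, 4068 bp.

5699, 4068 bp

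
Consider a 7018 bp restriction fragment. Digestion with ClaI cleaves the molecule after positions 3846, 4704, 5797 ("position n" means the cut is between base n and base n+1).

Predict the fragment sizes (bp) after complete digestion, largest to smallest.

3846, 1221, 1093, 858 bp

Linear molecule, 3 cuts → 4 fragments:
  3846 − 0 = 3846 bp
  4704 − 3846 = 858 bp
  5797 − 4704 = 1093 bp
  7018 − 5797 = 1221 bp
Sorted largest to smallest: 3846, 1221, 1093, 858 bp.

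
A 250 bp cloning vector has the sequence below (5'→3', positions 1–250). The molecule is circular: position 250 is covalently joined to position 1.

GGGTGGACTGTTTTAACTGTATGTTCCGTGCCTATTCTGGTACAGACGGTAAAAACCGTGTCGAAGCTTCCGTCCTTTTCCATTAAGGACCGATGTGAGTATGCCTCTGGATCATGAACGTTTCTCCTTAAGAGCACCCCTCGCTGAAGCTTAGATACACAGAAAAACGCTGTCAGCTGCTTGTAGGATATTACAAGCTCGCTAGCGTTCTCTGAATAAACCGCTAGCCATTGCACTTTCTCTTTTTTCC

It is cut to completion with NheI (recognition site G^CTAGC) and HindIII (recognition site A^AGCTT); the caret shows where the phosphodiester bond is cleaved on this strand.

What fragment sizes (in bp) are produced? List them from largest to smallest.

NheI sites (GCTAGC) start at positions 201, 223.
NheI cuts after the first base of each site, so after positions 201, 223.
HindIII sites (AAGCTT) start at positions 64, 147.
HindIII cuts after the first base of each site, so after positions 64, 147.
Combined cut positions: 64, 147, 201, 223.
Circular molecule, 4 cuts → 4 fragments:
  65–147 → 83 bp
  148–201 → 54 bp
  202–223 → 22 bp
  224–250 then 1–64 → 27 + 64 = 91 bp
Sorted largest to smallest: 91, 83, 54, 22 bp.

91, 83, 54, 22 bp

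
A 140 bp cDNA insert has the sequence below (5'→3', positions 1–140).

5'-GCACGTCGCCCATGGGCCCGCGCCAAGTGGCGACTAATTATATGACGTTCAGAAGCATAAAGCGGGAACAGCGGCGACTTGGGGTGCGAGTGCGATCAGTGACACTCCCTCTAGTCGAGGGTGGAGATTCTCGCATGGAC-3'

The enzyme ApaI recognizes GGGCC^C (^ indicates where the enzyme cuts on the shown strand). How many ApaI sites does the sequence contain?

1

GGGCCC occurs starting at position 14.
ApaI cuts at 1 site.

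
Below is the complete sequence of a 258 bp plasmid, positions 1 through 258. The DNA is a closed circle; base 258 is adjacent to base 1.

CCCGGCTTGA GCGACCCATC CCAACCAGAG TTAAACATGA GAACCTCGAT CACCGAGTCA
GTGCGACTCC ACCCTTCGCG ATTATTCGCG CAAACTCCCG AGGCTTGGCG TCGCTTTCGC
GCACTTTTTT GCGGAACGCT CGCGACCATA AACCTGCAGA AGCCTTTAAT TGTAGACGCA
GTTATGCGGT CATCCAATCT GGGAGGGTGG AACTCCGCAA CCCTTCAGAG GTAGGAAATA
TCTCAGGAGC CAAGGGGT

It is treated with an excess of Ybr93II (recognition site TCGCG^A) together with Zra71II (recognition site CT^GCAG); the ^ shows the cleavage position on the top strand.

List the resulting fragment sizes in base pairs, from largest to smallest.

183, 64, 11 bp

Ybr93II sites (TCGCGA) start at positions 76, 140.
Ybr93II cuts after base 5 of each site (before the last base), so after positions 80, 144.
The Zra71II site (CTGCAG) starts at position 154.
Zra71II cuts after base 2 of each site, so after position 155.
Combined cut positions: 80, 144, 155.
Circular molecule, 3 cuts → 3 fragments:
  81–144 → 64 bp
  145–155 → 11 bp
  156–258 then 1–80 → 103 + 80 = 183 bp
Sorted largest to smallest: 183, 64, 11 bp.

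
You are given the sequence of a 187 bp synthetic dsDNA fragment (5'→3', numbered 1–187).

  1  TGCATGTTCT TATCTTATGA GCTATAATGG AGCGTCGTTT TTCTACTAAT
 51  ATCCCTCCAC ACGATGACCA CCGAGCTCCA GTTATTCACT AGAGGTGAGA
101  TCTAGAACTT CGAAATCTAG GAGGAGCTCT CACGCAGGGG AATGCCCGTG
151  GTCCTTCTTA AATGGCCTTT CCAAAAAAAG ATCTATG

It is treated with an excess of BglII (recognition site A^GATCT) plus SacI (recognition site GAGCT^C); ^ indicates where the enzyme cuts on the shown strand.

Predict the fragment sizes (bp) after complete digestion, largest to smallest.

BglII sites (AGATCT) start at positions 98, 179.
BglII cuts after the first base of each site, so after positions 98, 179.
SacI sites (GAGCTC) start at positions 73, 124.
SacI cuts after base 5 of each site (before the last base), so after positions 77, 128.
Combined cut positions: 77, 98, 128, 179.
Linear molecule, 4 cuts → 5 fragments:
  1–77 → 77 bp
  78–98 → 21 bp
  99–128 → 30 bp
  129–179 → 51 bp
  180–187 → 8 bp
Sorted largest to smallest: 77, 51, 30, 21, 8 bp.

77, 51, 30, 21, 8 bp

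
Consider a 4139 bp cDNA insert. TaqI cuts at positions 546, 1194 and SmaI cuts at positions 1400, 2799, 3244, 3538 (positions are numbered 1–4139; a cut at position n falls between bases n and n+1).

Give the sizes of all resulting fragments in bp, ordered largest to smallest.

Combined cut positions (sorted): 546, 1194, 1400, 2799, 3244, 3538.
Linear molecule, 6 cuts → 7 fragments:
  546 − 0 = 546 bp
  1194 − 546 = 648 bp
  1400 − 1194 = 206 bp
  2799 − 1400 = 1399 bp
  3244 − 2799 = 445 bp
  3538 − 3244 = 294 bp
  4139 − 3538 = 601 bp
Sorted largest to smallest: 1399, 648, 601, 546, 445, 294, 206 bp.

1399, 648, 601, 546, 445, 294, 206 bp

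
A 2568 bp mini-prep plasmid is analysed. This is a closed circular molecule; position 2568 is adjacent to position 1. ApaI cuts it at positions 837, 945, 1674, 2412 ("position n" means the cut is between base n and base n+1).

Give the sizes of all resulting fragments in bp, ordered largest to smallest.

Circular molecule, 4 cuts → 4 fragments:
  945 − 837 = 108 bp
  1674 − 945 = 729 bp
  2412 − 1674 = 738 bp
  wrap: 2568 − 2412 + 837 = 993 bp
Sorted largest to smallest: 993, 738, 729, 108 bp.

993, 738, 729, 108 bp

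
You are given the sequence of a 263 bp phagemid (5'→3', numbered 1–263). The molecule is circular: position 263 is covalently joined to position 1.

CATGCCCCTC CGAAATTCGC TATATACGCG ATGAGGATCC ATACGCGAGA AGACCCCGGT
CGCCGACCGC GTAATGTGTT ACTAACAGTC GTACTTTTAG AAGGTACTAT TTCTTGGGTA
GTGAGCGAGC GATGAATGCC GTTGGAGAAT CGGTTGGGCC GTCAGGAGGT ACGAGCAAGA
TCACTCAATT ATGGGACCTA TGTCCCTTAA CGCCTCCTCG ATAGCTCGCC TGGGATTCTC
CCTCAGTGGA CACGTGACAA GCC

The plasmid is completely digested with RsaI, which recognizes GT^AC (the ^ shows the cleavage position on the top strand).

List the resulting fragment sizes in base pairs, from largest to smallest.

RsaI sites (GTAC) start at positions 91, 104, 169.
RsaI cuts after base 2 of each site, so after positions 92, 105, 170.
Circular molecule, 3 cuts → 3 fragments:
  93–105 → 13 bp
  106–170 → 65 bp
  171–263 then 1–92 → 93 + 92 = 185 bp
Sorted largest to smallest: 185, 65, 13 bp.

185, 65, 13 bp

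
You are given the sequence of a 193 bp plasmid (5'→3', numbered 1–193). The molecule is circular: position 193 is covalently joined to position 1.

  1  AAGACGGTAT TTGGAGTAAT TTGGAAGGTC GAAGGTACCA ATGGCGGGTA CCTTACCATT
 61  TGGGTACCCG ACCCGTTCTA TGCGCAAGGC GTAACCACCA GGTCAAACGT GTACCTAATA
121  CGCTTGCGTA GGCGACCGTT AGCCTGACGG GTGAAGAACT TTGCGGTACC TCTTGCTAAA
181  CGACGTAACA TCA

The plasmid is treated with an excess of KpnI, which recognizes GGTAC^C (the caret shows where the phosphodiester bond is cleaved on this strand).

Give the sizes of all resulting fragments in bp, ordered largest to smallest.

102, 62, 16, 13 bp

KpnI sites (GGTACC) start at positions 34, 47, 63, 165.
KpnI cuts after base 5 of each site (before the last base), so after positions 38, 51, 67, 169.
Circular molecule, 4 cuts → 4 fragments:
  39–51 → 13 bp
  52–67 → 16 bp
  68–169 → 102 bp
  170–193 then 1–38 → 24 + 38 = 62 bp
Sorted largest to smallest: 102, 62, 16, 13 bp.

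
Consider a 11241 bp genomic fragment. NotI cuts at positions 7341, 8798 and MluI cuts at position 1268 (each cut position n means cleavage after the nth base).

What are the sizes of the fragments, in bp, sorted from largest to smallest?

Combined cut positions (sorted): 1268, 7341, 8798.
Linear molecule, 3 cuts → 4 fragments:
  1268 − 0 = 1268 bp
  7341 − 1268 = 6073 bp
  8798 − 7341 = 1457 bp
  11241 − 8798 = 2443 bp
Sorted largest to smallest: 6073, 2443, 1457, 1268 bp.

6073, 2443, 1457, 1268 bp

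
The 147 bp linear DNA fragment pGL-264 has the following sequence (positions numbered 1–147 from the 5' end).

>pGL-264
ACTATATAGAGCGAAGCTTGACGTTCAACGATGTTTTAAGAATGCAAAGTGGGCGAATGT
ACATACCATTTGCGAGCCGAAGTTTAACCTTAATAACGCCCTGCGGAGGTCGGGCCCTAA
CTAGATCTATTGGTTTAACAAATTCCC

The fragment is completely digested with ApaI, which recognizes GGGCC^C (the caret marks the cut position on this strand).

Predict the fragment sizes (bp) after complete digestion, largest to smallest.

The ApaI site (GGGCCC) starts at position 112.
ApaI cuts after base 5 of each site (before the last base), so after position 116.
Linear molecule, 1 cut → 2 fragments:
  1–116 → 116 bp
  117–147 → 31 bp
Sorted largest to smallest: 116, 31 bp.

116, 31 bp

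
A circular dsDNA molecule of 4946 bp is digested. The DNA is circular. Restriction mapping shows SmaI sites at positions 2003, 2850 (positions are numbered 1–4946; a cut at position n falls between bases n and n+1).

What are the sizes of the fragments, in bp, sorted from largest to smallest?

Circular molecule, 2 cuts → 2 fragments:
  2850 − 2003 = 847 bp
  wrap: 4946 − 2850 + 2003 = 4099 bp
Sorted largest to smallest: 4099, 847 bp.

4099, 847 bp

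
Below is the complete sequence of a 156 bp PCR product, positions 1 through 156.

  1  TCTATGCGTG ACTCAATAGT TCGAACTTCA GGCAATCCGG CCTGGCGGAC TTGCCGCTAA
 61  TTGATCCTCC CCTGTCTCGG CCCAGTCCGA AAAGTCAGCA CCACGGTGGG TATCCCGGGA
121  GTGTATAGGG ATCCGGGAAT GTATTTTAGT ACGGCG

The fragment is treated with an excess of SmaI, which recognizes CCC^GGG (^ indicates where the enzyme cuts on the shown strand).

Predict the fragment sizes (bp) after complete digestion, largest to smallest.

The SmaI site (CCCGGG) starts at position 114.
SmaI cuts after base 3 of each site, so after position 116.
Linear molecule, 1 cut → 2 fragments:
  1–116 → 116 bp
  117–156 → 40 bp
Sorted largest to smallest: 116, 40 bp.

116, 40 bp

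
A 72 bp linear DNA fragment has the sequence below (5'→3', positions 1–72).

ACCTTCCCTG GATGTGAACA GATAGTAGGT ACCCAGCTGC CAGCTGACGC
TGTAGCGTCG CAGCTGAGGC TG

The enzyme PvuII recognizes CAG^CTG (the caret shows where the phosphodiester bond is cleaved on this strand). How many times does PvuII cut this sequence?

3

CAGCTG occurs starting at positions 34, 41, 61.
PvuII cuts at 3 sites.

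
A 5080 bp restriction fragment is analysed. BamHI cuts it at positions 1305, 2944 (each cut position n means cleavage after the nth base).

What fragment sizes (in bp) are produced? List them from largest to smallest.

2136, 1639, 1305 bp

Linear molecule, 2 cuts → 3 fragments:
  1305 − 0 = 1305 bp
  2944 − 1305 = 1639 bp
  5080 − 2944 = 2136 bp
Sorted largest to smallest: 2136, 1639, 1305 bp.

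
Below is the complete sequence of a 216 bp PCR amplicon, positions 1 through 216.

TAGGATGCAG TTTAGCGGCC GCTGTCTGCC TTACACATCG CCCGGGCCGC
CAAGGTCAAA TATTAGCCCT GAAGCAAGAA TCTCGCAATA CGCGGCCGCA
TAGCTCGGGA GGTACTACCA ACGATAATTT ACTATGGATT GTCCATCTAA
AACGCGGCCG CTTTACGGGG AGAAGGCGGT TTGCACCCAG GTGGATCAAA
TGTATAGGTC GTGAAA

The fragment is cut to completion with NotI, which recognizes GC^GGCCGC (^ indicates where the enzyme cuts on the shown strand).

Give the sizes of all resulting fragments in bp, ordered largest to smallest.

NotI sites (GCGGCCGC) start at positions 15, 92, 154.
NotI cuts after base 2 of each site, so after positions 16, 93, 155.
Linear molecule, 3 cuts → 4 fragments:
  1–16 → 16 bp
  17–93 → 77 bp
  94–155 → 62 bp
  156–216 → 61 bp
Sorted largest to smallest: 77, 62, 61, 16 bp.

77, 62, 61, 16 bp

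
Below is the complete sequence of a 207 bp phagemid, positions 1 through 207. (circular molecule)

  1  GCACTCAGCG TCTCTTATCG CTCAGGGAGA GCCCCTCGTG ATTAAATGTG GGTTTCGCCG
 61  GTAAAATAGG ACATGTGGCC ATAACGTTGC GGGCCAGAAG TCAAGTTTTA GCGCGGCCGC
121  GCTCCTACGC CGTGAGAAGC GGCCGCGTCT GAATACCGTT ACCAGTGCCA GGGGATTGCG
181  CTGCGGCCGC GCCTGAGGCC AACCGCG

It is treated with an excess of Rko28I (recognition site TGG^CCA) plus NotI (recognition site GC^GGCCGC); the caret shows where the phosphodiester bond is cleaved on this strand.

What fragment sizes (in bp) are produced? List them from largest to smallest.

The Rko28I site (TGGCCA) starts at position 76.
Rko28I cuts after base 3 of each site, so after position 78.
NotI sites (GCGGCCGC) start at positions 113, 139, 183.
NotI cuts after base 2 of each site, so after positions 114, 140, 184.
Combined cut positions: 78, 114, 140, 184.
Circular molecule, 4 cuts → 4 fragments:
  79–114 → 36 bp
  115–140 → 26 bp
  141–184 → 44 bp
  185–207 then 1–78 → 23 + 78 = 101 bp
Sorted largest to smallest: 101, 44, 36, 26 bp.

101, 44, 36, 26 bp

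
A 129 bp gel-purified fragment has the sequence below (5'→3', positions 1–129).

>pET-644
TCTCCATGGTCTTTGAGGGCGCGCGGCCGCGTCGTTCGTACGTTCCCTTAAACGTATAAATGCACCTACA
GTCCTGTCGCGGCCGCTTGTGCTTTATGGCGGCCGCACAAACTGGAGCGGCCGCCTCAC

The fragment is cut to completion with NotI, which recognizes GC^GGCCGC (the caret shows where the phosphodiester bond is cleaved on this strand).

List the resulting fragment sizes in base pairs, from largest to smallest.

56, 24, 20, 18, 11 bp

NotI sites (GCGGCCGC) start at positions 23, 79, 99, 117.
NotI cuts after base 2 of each site, so after positions 24, 80, 100, 118.
Linear molecule, 4 cuts → 5 fragments:
  1–24 → 24 bp
  25–80 → 56 bp
  81–100 → 20 bp
  101–118 → 18 bp
  119–129 → 11 bp
Sorted largest to smallest: 56, 24, 20, 18, 11 bp.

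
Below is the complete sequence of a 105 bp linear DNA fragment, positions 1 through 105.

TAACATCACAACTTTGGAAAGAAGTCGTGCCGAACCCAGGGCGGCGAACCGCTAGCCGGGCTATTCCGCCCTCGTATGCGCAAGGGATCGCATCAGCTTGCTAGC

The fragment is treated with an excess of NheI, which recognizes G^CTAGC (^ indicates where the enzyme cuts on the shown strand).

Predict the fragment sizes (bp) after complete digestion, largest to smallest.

51, 49, 5 bp

NheI sites (GCTAGC) start at positions 51, 100.
NheI cuts after the first base of each site, so after positions 51, 100.
Linear molecule, 2 cuts → 3 fragments:
  1–51 → 51 bp
  52–100 → 49 bp
  101–105 → 5 bp
Sorted largest to smallest: 51, 49, 5 bp.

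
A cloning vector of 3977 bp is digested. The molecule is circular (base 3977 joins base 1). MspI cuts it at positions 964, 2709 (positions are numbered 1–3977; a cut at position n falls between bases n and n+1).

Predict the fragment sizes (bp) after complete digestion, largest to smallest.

2232, 1745 bp

Circular molecule, 2 cuts → 2 fragments:
  2709 − 964 = 1745 bp
  wrap: 3977 − 2709 + 964 = 2232 bp
Sorted largest to smallest: 2232, 1745 bp.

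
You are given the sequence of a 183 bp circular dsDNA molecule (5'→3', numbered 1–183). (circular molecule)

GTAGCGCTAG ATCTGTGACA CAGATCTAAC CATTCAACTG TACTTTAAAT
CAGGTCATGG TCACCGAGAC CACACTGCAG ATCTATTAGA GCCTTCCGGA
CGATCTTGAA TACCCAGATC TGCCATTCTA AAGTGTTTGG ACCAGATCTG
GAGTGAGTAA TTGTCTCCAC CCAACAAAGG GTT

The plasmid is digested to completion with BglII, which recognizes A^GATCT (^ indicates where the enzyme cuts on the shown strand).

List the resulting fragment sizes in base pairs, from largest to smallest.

57, 48, 37, 28, 13 bp

BglII sites (AGATCT) start at positions 9, 22, 79, 116, 144.
BglII cuts after the first base of each site, so after positions 9, 22, 79, 116, 144.
Circular molecule, 5 cuts → 5 fragments:
  10–22 → 13 bp
  23–79 → 57 bp
  80–116 → 37 bp
  117–144 → 28 bp
  145–183 then 1–9 → 39 + 9 = 48 bp
Sorted largest to smallest: 57, 48, 37, 28, 13 bp.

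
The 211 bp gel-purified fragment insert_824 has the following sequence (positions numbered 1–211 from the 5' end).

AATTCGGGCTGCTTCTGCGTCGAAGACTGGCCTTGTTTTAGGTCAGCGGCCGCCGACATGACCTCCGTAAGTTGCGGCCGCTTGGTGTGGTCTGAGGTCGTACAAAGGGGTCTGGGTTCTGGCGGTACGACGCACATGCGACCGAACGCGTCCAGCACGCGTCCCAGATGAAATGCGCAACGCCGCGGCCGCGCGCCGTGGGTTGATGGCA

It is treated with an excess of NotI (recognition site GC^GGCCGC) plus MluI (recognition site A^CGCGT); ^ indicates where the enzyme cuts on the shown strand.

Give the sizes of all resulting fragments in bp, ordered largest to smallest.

71, 47, 29, 28, 25, 11 bp

NotI sites (GCGGCCGC) start at positions 46, 74, 185.
NotI cuts after base 2 of each site, so after positions 47, 75, 186.
MluI sites (ACGCGT) start at positions 146, 157.
MluI cuts after the first base of each site, so after positions 146, 157.
Combined cut positions: 47, 75, 146, 157, 186.
Linear molecule, 5 cuts → 6 fragments:
  1–47 → 47 bp
  48–75 → 28 bp
  76–146 → 71 bp
  147–157 → 11 bp
  158–186 → 29 bp
  187–211 → 25 bp
Sorted largest to smallest: 71, 47, 29, 28, 25, 11 bp.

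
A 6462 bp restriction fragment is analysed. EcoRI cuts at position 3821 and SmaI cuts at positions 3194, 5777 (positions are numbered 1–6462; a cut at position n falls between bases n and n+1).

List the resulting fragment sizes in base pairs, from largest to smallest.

3194, 1956, 685, 627 bp

Combined cut positions (sorted): 3194, 3821, 5777.
Linear molecule, 3 cuts → 4 fragments:
  3194 − 0 = 3194 bp
  3821 − 3194 = 627 bp
  5777 − 3821 = 1956 bp
  6462 − 5777 = 685 bp
Sorted largest to smallest: 3194, 1956, 685, 627 bp.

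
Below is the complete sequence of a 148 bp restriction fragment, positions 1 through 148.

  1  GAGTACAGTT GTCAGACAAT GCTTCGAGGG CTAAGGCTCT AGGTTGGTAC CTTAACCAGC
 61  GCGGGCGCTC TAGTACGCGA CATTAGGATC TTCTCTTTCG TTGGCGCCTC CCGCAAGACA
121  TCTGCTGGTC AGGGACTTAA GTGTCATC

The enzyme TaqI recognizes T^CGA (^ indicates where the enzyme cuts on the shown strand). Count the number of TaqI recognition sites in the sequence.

TCGA occurs starting at position 24.
TaqI cuts at 1 site.

1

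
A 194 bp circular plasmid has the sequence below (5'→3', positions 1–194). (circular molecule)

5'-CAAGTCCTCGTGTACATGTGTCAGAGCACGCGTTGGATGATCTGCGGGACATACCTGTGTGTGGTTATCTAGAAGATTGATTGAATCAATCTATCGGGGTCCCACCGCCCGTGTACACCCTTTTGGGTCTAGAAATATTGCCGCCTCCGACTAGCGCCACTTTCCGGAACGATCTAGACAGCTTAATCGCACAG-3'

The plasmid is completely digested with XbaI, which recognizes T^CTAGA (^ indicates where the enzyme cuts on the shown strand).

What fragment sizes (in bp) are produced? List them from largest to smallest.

XbaI sites (TCTAGA) start at positions 68, 128, 173.
XbaI cuts after the first base of each site, so after positions 68, 128, 173.
Circular molecule, 3 cuts → 3 fragments:
  69–128 → 60 bp
  129–173 → 45 bp
  174–194 then 1–68 → 21 + 68 = 89 bp
Sorted largest to smallest: 89, 60, 45 bp.

89, 60, 45 bp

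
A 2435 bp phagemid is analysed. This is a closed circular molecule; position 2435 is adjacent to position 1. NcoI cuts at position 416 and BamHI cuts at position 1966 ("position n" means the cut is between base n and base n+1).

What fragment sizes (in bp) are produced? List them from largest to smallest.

Combined cut positions (sorted): 416, 1966.
Circular molecule, 2 cuts → 2 fragments:
  1966 − 416 = 1550 bp
  wrap: 2435 − 1966 + 416 = 885 bp
Sorted largest to smallest: 1550, 885 bp.

1550, 885 bp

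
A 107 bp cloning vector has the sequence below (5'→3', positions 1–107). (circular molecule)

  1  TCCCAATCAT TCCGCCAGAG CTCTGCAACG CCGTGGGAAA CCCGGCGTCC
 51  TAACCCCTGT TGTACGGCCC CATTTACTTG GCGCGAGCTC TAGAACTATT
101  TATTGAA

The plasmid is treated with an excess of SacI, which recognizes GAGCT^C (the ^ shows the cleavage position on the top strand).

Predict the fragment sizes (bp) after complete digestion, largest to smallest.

67, 40 bp

SacI sites (GAGCTC) start at positions 18, 85.
SacI cuts after base 5 of each site (before the last base), so after positions 22, 89.
Circular molecule, 2 cuts → 2 fragments:
  23–89 → 67 bp
  90–107 then 1–22 → 18 + 22 = 40 bp
Sorted largest to smallest: 67, 40 bp.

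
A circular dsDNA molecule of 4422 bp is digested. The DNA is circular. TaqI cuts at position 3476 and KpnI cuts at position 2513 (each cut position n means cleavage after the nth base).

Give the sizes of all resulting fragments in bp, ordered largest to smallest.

3459, 963 bp

Combined cut positions (sorted): 2513, 3476.
Circular molecule, 2 cuts → 2 fragments:
  3476 − 2513 = 963 bp
  wrap: 4422 − 3476 + 2513 = 3459 bp
Sorted largest to smallest: 3459, 963 bp.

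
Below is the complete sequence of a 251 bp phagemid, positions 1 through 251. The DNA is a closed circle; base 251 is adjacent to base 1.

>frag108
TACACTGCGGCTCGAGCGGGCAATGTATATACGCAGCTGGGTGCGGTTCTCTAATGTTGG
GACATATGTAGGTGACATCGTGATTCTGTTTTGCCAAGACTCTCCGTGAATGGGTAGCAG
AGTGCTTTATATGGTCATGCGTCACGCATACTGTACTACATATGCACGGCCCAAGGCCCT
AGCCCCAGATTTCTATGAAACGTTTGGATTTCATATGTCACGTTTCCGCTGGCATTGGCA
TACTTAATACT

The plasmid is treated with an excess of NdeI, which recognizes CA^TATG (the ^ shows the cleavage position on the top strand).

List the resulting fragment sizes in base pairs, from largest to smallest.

102, 96, 53 bp

NdeI sites (CATATG) start at positions 63, 159, 212.
NdeI cuts after base 2 of each site, so after positions 64, 160, 213.
Circular molecule, 3 cuts → 3 fragments:
  65–160 → 96 bp
  161–213 → 53 bp
  214–251 then 1–64 → 38 + 64 = 102 bp
Sorted largest to smallest: 102, 96, 53 bp.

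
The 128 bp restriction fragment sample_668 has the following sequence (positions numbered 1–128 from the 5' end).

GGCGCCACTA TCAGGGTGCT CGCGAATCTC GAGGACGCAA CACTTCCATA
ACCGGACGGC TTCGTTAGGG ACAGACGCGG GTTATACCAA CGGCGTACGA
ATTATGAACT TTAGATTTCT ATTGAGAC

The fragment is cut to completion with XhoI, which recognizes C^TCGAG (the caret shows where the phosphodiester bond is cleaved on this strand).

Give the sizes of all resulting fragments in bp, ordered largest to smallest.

The XhoI site (CTCGAG) starts at position 28.
XhoI cuts after the first base of each site, so after position 28.
Linear molecule, 1 cut → 2 fragments:
  1–28 → 28 bp
  29–128 → 100 bp
Sorted largest to smallest: 100, 28 bp.

100, 28 bp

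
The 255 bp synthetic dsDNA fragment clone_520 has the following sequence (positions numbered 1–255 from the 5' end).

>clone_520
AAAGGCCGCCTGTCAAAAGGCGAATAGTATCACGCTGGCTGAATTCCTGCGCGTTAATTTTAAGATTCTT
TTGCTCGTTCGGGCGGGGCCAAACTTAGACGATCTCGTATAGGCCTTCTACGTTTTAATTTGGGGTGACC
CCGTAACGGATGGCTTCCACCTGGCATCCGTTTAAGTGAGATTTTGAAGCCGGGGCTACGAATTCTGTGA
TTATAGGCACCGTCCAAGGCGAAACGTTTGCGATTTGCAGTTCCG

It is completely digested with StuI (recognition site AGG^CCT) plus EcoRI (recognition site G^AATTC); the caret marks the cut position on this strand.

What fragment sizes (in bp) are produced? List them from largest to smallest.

The StuI site (AGGCCT) starts at position 111.
StuI cuts after base 3 of each site, so after position 113.
EcoRI sites (GAATTC) start at positions 41, 200.
EcoRI cuts after the first base of each site, so after positions 41, 200.
Combined cut positions: 41, 113, 200.
Linear molecule, 3 cuts → 4 fragments:
  1–41 → 41 bp
  42–113 → 72 bp
  114–200 → 87 bp
  201–255 → 55 bp
Sorted largest to smallest: 87, 72, 55, 41 bp.

87, 72, 55, 41 bp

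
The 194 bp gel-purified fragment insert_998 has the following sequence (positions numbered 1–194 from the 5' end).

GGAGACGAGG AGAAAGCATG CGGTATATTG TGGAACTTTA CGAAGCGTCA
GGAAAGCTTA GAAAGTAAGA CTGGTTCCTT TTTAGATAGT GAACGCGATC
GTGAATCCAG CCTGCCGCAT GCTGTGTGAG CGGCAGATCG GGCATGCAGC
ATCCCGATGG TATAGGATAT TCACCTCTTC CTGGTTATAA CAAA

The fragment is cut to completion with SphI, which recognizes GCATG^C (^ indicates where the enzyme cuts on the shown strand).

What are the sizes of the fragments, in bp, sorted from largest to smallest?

101, 48, 25, 20 bp

SphI sites (GCATGC) start at positions 16, 117, 142.
SphI cuts after base 5 of each site (before the last base), so after positions 20, 121, 146.
Linear molecule, 3 cuts → 4 fragments:
  1–20 → 20 bp
  21–121 → 101 bp
  122–146 → 25 bp
  147–194 → 48 bp
Sorted largest to smallest: 101, 48, 25, 20 bp.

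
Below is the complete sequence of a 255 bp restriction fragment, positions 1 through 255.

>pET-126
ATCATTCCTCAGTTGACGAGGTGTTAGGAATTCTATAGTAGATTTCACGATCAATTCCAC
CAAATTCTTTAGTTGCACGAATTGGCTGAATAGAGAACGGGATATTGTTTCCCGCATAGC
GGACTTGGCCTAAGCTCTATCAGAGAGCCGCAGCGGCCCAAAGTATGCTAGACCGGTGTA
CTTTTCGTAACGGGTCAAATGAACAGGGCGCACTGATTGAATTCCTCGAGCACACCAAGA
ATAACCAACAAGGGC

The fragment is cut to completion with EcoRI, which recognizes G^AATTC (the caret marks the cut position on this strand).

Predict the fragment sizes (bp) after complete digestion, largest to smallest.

EcoRI sites (GAATTC) start at positions 28, 219.
EcoRI cuts after the first base of each site, so after positions 28, 219.
Linear molecule, 2 cuts → 3 fragments:
  1–28 → 28 bp
  29–219 → 191 bp
  220–255 → 36 bp
Sorted largest to smallest: 191, 36, 28 bp.

191, 36, 28 bp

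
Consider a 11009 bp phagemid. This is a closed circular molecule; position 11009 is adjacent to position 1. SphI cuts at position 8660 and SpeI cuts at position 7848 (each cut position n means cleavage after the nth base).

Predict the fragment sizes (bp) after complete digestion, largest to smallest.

Combined cut positions (sorted): 7848, 8660.
Circular molecule, 2 cuts → 2 fragments:
  8660 − 7848 = 812 bp
  wrap: 11009 − 8660 + 7848 = 10197 bp
Sorted largest to smallest: 10197, 812 bp.

10197, 812 bp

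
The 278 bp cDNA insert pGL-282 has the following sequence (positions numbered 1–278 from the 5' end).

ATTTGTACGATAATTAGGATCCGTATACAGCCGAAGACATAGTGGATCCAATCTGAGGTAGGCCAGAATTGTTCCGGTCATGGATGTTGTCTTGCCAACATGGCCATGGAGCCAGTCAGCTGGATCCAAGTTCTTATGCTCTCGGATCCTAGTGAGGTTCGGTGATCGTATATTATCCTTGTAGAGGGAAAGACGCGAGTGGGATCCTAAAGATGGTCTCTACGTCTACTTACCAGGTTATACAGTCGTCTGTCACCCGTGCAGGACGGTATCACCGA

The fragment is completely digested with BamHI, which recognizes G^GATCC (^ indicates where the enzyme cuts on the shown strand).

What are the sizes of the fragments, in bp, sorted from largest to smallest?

BamHI sites (GGATCC) start at positions 17, 44, 122, 144, 202.
BamHI cuts after the first base of each site, so after positions 17, 44, 122, 144, 202.
Linear molecule, 5 cuts → 6 fragments:
  1–17 → 17 bp
  18–44 → 27 bp
  45–122 → 78 bp
  123–144 → 22 bp
  145–202 → 58 bp
  203–278 → 76 bp
Sorted largest to smallest: 78, 76, 58, 27, 22, 17 bp.

78, 76, 58, 27, 22, 17 bp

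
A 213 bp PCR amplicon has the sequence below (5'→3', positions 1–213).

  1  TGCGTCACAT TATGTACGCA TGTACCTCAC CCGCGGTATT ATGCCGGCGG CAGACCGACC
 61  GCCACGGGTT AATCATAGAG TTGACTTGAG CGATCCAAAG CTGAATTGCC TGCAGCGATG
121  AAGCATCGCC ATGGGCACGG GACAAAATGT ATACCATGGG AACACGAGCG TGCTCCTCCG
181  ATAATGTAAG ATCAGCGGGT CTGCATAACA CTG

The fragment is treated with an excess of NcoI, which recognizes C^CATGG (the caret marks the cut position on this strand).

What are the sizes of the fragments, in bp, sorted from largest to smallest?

129, 59, 25 bp

NcoI sites (CCATGG) start at positions 129, 154.
NcoI cuts after the first base of each site, so after positions 129, 154.
Linear molecule, 2 cuts → 3 fragments:
  1–129 → 129 bp
  130–154 → 25 bp
  155–213 → 59 bp
Sorted largest to smallest: 129, 59, 25 bp.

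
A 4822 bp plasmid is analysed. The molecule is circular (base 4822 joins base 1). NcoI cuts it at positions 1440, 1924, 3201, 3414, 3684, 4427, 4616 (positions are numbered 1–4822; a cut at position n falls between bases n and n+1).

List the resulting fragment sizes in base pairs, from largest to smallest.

Circular molecule, 7 cuts → 7 fragments:
  1924 − 1440 = 484 bp
  3201 − 1924 = 1277 bp
  3414 − 3201 = 213 bp
  3684 − 3414 = 270 bp
  4427 − 3684 = 743 bp
  4616 − 4427 = 189 bp
  wrap: 4822 − 4616 + 1440 = 1646 bp
Sorted largest to smallest: 1646, 1277, 743, 484, 270, 213, 189 bp.

1646, 1277, 743, 484, 270, 213, 189 bp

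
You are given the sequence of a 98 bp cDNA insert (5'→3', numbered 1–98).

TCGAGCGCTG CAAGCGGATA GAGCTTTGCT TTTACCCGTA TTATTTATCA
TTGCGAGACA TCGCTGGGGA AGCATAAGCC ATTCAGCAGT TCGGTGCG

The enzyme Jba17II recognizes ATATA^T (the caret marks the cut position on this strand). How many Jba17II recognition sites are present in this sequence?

No occurrence of ATATAT is present in the sequence.
Jba17II does not cut: 0 sites.

0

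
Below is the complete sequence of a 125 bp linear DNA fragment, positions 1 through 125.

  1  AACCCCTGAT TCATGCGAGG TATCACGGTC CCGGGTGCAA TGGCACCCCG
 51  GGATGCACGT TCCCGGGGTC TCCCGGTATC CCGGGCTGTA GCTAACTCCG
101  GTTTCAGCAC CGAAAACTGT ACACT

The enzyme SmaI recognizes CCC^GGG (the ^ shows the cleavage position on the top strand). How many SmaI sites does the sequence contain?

CCCGGG occurs starting at positions 30, 47, 62, 80.
SmaI cuts at 4 sites.

4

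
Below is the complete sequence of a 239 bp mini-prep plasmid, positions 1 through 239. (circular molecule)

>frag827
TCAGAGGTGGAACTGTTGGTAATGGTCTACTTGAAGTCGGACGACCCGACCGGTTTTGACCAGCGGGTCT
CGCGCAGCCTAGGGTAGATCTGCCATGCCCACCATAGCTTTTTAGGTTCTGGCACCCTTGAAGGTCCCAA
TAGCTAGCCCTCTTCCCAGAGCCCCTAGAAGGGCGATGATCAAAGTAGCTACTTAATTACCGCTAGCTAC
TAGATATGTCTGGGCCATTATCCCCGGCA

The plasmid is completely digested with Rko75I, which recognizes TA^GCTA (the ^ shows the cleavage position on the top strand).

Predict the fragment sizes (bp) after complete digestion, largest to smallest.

Rko75I sites (TAGCTA) start at positions 141, 186, 204.
Rko75I cuts after base 2 of each site, so after positions 142, 187, 205.
Circular molecule, 3 cuts → 3 fragments:
  143–187 → 45 bp
  188–205 → 18 bp
  206–239 then 1–142 → 34 + 142 = 176 bp
Sorted largest to smallest: 176, 45, 18 bp.

176, 45, 18 bp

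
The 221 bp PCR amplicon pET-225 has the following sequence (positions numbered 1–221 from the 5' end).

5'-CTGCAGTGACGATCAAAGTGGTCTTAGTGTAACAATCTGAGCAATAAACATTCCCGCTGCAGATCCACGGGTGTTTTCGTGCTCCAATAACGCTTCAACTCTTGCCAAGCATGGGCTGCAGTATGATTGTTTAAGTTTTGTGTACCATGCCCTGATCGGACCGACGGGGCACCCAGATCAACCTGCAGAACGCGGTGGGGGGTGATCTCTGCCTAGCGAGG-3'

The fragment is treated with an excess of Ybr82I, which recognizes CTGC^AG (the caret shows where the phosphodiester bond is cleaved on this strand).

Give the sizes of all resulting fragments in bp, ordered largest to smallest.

Ybr82I sites (CTGCAG) start at positions 1, 57, 116, 183.
Ybr82I cuts after base 4 of each site, so after positions 4, 60, 119, 186.
Linear molecule, 4 cuts → 5 fragments:
  1–4 → 4 bp
  5–60 → 56 bp
  61–119 → 59 bp
  120–186 → 67 bp
  187–221 → 35 bp
Sorted largest to smallest: 67, 59, 56, 35, 4 bp.

67, 59, 56, 35, 4 bp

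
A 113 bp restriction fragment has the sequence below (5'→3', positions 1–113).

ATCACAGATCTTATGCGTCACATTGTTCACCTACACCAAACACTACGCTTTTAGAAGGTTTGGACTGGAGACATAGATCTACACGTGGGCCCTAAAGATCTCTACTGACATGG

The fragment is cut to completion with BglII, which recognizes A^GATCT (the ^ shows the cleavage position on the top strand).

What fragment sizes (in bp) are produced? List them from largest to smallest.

69, 21, 17, 6 bp

BglII sites (AGATCT) start at positions 6, 75, 96.
BglII cuts after the first base of each site, so after positions 6, 75, 96.
Linear molecule, 3 cuts → 4 fragments:
  1–6 → 6 bp
  7–75 → 69 bp
  76–96 → 21 bp
  97–113 → 17 bp
Sorted largest to smallest: 69, 21, 17, 6 bp.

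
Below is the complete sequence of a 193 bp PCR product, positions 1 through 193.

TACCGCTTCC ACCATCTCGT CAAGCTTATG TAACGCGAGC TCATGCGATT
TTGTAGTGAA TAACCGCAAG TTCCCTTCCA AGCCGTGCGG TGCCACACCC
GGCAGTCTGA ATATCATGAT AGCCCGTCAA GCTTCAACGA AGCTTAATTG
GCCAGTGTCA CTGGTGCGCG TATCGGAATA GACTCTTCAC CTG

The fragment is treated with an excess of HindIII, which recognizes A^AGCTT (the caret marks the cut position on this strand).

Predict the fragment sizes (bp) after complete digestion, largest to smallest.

HindIII sites (AAGCTT) start at positions 22, 129, 140.
HindIII cuts after the first base of each site, so after positions 22, 129, 140.
Linear molecule, 3 cuts → 4 fragments:
  1–22 → 22 bp
  23–129 → 107 bp
  130–140 → 11 bp
  141–193 → 53 bp
Sorted largest to smallest: 107, 53, 22, 11 bp.

107, 53, 22, 11 bp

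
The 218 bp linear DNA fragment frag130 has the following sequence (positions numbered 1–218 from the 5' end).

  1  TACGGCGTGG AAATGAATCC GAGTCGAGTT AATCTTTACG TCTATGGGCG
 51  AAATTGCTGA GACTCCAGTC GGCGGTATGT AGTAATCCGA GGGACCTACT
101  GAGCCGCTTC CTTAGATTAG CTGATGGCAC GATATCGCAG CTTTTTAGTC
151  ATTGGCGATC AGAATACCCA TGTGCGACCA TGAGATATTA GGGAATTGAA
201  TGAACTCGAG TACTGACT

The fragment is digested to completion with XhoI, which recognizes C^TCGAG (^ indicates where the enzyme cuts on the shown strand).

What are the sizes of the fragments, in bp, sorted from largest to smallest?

The XhoI site (CTCGAG) starts at position 205.
XhoI cuts after the first base of each site, so after position 205.
Linear molecule, 1 cut → 2 fragments:
  1–205 → 205 bp
  206–218 → 13 bp
Sorted largest to smallest: 205, 13 bp.

205, 13 bp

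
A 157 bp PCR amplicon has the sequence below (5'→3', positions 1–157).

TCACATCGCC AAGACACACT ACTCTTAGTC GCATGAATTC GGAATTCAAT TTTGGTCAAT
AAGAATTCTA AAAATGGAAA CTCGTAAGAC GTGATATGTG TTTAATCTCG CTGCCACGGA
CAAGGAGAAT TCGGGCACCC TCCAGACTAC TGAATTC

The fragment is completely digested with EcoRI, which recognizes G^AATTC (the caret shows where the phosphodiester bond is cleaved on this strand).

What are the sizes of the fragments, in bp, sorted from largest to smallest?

64, 35, 25, 21, 7, 5 bp

EcoRI sites (GAATTC) start at positions 35, 42, 63, 127, 152.
EcoRI cuts after the first base of each site, so after positions 35, 42, 63, 127, 152.
Linear molecule, 5 cuts → 6 fragments:
  1–35 → 35 bp
  36–42 → 7 bp
  43–63 → 21 bp
  64–127 → 64 bp
  128–152 → 25 bp
  153–157 → 5 bp
Sorted largest to smallest: 64, 35, 25, 21, 7, 5 bp.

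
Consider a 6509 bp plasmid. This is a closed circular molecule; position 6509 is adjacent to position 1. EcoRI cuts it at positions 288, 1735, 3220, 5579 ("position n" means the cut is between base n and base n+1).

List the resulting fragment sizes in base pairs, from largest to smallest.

2359, 1485, 1447, 1218 bp

Circular molecule, 4 cuts → 4 fragments:
  1735 − 288 = 1447 bp
  3220 − 1735 = 1485 bp
  5579 − 3220 = 2359 bp
  wrap: 6509 − 5579 + 288 = 1218 bp
Sorted largest to smallest: 2359, 1485, 1447, 1218 bp.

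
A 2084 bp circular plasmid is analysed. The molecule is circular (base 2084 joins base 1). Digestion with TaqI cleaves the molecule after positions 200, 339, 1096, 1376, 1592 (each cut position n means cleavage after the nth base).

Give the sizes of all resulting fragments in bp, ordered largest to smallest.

757, 692, 280, 216, 139 bp

Circular molecule, 5 cuts → 5 fragments:
  339 − 200 = 139 bp
  1096 − 339 = 757 bp
  1376 − 1096 = 280 bp
  1592 − 1376 = 216 bp
  wrap: 2084 − 1592 + 200 = 692 bp
Sorted largest to smallest: 757, 692, 280, 216, 139 bp.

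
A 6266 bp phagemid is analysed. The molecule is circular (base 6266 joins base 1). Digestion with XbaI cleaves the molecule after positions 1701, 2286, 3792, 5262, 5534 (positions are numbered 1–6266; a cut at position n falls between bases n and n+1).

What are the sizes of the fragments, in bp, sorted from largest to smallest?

2433, 1506, 1470, 585, 272 bp

Circular molecule, 5 cuts → 5 fragments:
  2286 − 1701 = 585 bp
  3792 − 2286 = 1506 bp
  5262 − 3792 = 1470 bp
  5534 − 5262 = 272 bp
  wrap: 6266 − 5534 + 1701 = 2433 bp
Sorted largest to smallest: 2433, 1506, 1470, 585, 272 bp.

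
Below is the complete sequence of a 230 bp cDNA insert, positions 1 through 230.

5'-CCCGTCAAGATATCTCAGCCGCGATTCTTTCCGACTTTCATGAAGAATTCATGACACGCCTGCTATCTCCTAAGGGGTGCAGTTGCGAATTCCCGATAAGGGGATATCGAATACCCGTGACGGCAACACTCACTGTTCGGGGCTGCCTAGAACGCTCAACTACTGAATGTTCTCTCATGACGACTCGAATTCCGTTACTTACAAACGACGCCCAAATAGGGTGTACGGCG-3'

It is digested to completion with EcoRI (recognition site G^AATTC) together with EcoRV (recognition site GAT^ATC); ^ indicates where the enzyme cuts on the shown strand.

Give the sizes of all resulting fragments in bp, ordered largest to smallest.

82, 43, 42, 34, 18, 11 bp

EcoRI sites (GAATTC) start at positions 45, 87, 187.
EcoRI cuts after the first base of each site, so after positions 45, 87, 187.
EcoRV sites (GATATC) start at positions 9, 103.
EcoRV cuts after base 3 of each site, so after positions 11, 105.
Combined cut positions: 11, 45, 87, 105, 187.
Linear molecule, 5 cuts → 6 fragments:
  1–11 → 11 bp
  12–45 → 34 bp
  46–87 → 42 bp
  88–105 → 18 bp
  106–187 → 82 bp
  188–230 → 43 bp
Sorted largest to smallest: 82, 43, 42, 34, 18, 11 bp.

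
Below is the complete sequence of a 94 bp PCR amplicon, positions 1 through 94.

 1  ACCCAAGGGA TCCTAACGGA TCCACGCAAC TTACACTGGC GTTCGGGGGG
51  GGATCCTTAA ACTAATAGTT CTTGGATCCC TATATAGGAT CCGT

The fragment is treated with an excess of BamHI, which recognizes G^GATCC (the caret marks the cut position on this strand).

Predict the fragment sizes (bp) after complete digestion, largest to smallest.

BamHI sites (GGATCC) start at positions 8, 18, 51, 74, 87.
BamHI cuts after the first base of each site, so after positions 8, 18, 51, 74, 87.
Linear molecule, 5 cuts → 6 fragments:
  1–8 → 8 bp
  9–18 → 10 bp
  19–51 → 33 bp
  52–74 → 23 bp
  75–87 → 13 bp
  88–94 → 7 bp
Sorted largest to smallest: 33, 23, 13, 10, 8, 7 bp.

33, 23, 13, 10, 8, 7 bp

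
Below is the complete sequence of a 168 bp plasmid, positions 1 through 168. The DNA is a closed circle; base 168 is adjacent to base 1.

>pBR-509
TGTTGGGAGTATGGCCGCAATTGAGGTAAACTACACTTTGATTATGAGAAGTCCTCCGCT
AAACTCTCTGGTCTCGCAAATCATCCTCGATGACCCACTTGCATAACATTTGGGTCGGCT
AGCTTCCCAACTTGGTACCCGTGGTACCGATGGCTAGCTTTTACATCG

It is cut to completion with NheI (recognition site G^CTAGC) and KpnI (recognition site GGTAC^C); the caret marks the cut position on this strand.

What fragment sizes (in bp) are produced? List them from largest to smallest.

NheI sites (GCTAGC) start at positions 118, 153.
NheI cuts after the first base of each site, so after positions 118, 153.
KpnI sites (GGTACC) start at positions 134, 143.
KpnI cuts after base 5 of each site (before the last base), so after positions 138, 147.
Combined cut positions: 118, 138, 147, 153.
Circular molecule, 4 cuts → 4 fragments:
  119–138 → 20 bp
  139–147 → 9 bp
  148–153 → 6 bp
  154–168 then 1–118 → 15 + 118 = 133 bp
Sorted largest to smallest: 133, 20, 9, 6 bp.

133, 20, 9, 6 bp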